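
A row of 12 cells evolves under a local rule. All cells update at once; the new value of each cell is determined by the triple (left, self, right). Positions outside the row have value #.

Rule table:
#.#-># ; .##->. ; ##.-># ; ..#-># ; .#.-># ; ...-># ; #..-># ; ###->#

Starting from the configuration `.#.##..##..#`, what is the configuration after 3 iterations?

#####.###.##

###.###.###.
####.###.###
#####.###.##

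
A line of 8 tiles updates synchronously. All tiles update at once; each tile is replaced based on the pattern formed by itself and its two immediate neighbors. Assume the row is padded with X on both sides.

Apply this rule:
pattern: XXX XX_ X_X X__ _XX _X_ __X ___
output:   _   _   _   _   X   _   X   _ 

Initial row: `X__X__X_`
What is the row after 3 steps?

__X__X__
_X__X__X
___X__XX

___X__XX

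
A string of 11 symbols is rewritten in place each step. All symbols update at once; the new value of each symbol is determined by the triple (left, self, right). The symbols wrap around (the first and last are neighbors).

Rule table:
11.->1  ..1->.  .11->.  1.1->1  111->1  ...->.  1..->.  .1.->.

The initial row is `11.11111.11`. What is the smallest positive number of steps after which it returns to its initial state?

111.11111.1
1111.11111.
.1111.11111
1.1111.1111
11.1111.111
111.1111.11
1111.1111.1
11111.1111.
.11111.1111
1.11111.111
11.11111.11

11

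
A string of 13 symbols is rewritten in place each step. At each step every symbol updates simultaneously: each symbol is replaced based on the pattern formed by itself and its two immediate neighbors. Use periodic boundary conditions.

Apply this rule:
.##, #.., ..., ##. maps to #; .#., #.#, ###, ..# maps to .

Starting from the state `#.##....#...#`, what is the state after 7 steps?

##.##.##.####

#.#####..##.#
#.#...##.##.#
#..##.##.##.#
##.##.##.##.#
.#.##.##.##.#
...##.##.##..
##.##.##.####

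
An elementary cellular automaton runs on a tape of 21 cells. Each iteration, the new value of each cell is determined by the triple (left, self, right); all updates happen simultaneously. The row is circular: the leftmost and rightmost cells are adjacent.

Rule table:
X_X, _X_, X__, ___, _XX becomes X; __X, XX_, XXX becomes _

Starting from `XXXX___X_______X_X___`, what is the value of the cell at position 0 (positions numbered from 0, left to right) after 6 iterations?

X

iteration 1: X___XX_XXXXXXX_XXXXX_
iteration 2: XXX_X_XX______XX____X
iteration 3: ___XXXX_XXXXX_X_XXX_X
iteration 4: XX_X___XX____XXXX__XX
iteration 5: __XXXX_X_XXX_X___X_X_
iteration 6: X_X___XXXX__XXXX_XXXX
position 0 holds X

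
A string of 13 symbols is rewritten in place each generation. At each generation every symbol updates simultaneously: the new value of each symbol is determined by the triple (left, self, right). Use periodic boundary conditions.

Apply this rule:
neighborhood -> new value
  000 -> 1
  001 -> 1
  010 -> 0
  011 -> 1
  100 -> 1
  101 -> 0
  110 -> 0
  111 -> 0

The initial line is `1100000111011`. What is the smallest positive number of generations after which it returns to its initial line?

26

0011111100010
1110000011101
0001111110001
1111000001110
1000111111000
0111100000111
0100011111100
1011110000011
0010001111110
1101111000001
0001000111111
1110111100000
1000100011111
0111011110000
1100010001111
0011101111000
1110001000111
0001110111100
1111000100011
0000111011110
1111100010001
0000011101111
1111110001000
1000001110111
0111111000100
1100000111011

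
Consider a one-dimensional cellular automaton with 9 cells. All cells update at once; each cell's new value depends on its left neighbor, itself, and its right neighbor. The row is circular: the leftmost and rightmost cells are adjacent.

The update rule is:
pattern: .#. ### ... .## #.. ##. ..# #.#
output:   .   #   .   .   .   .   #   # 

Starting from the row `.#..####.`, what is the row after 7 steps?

#..#.##..
..#.#...#
.#.#...#.
#.#...#..
.#...#..#
#...#..#.
...#..#.#

...#..#.#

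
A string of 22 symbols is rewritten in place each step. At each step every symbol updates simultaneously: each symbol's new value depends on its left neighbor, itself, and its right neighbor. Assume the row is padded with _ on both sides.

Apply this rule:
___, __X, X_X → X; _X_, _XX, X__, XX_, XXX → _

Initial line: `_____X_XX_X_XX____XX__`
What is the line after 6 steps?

______X__X__X__XX____X

XXXXX_X__X_X___XXX___X
_____X__X_X__XX____XX_
XXXXX__X_X__X___XXX___
______X_X__X__XX____XX
XXXXXX_X__X__X___XXX__
______X__X__X__XX____X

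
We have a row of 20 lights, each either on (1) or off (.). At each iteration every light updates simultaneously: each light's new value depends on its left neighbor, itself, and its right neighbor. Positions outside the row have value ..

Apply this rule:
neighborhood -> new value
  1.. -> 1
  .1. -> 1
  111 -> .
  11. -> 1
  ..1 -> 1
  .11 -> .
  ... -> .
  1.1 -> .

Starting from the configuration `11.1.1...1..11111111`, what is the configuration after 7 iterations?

1..1...1.1111....1.1

.1.1.11.1111.......1
11.1..1....11.....11
.1.11111..1.11...1.1
11.....1111..11.11.1
.11...1...111.1..1.1
1.11.111.1..1.1111.1
1..1...1.1111....1.1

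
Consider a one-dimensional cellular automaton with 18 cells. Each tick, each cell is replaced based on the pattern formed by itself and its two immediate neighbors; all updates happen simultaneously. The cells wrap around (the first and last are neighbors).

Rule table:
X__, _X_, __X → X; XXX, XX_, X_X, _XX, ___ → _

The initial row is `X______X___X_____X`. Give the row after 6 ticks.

X___XX__________X_

_X____XXX_XXX___X_
XXX__X_______X_XXX
___XXXX_____XX____
__X____X___X__X___
_XXX__XXX_XXXXXX__
X___XX__________X_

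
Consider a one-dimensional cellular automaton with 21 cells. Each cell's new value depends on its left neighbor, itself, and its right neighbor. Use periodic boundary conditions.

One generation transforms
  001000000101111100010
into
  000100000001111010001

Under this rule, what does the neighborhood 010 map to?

0

At position 2 the neighborhood is 010; the next row has 0 there.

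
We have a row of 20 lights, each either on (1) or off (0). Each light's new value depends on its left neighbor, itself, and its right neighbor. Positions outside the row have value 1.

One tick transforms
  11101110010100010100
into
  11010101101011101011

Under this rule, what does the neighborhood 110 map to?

At position 2 the neighborhood is 110; the next row has 0 there.

0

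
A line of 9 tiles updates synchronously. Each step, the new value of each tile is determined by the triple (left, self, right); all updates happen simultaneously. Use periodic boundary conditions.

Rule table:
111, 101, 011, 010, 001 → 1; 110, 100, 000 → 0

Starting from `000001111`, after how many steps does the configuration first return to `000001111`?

9

step 1: 000011110
step 2: 000111100
step 3: 001111000
step 4: 011110000
step 5: 111100000
step 6: 111000001
step 7: 110000011
step 8: 100000111
step 9: 000001111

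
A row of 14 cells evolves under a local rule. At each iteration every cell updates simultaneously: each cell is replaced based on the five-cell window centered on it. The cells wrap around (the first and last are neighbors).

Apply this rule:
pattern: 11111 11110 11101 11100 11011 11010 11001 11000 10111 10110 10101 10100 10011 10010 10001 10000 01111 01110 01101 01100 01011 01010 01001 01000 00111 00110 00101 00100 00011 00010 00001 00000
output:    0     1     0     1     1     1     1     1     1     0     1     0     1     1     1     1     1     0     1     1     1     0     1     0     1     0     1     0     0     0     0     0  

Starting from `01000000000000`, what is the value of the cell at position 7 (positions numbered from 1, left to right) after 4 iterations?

00010000000000
00000100000000
00000001000000
00000000010000
position 7 holds 0

0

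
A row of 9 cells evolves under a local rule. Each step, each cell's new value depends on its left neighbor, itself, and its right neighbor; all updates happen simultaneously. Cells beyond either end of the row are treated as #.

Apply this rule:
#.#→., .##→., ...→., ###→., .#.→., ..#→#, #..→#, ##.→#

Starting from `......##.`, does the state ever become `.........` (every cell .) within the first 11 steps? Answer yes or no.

no

#....#.#.
##..#....
.###.#..#
...#..##.
#.#.##.#.
#....#...
##..#.#.#
.###.....
...##...#
#.#.##.#.  (repeats step 5; period 5)
step 11: #....#...
step 11 is #....#..., still not uniform .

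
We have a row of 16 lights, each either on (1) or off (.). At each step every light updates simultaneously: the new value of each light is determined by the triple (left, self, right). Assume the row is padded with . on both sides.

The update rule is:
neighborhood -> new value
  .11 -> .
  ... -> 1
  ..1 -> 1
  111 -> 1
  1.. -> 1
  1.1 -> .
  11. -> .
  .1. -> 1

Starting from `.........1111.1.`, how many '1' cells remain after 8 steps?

9

111111111.11..11
.1111111....11..
1.11111.1111..11
1..111...11.11..
111.1.111.....11
.1..1..1.11111..
11111111..111.11
.111111.11.1....
count of 1: 9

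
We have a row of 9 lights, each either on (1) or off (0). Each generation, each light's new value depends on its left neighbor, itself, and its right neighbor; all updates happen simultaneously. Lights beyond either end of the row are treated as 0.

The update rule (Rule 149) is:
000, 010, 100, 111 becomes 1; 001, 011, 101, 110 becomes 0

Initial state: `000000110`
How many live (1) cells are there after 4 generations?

111110001
011101101
001000001
101111101
count of 1: 7

7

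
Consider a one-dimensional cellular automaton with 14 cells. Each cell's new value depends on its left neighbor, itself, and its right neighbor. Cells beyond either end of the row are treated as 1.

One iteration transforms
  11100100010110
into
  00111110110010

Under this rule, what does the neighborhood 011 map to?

0

At position 11 the neighborhood is 011; the next row has 0 there.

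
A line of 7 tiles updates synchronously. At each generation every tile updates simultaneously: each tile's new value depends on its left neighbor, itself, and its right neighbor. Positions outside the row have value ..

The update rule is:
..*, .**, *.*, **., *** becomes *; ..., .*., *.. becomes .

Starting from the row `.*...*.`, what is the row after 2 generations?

*...*..
...*...

...*...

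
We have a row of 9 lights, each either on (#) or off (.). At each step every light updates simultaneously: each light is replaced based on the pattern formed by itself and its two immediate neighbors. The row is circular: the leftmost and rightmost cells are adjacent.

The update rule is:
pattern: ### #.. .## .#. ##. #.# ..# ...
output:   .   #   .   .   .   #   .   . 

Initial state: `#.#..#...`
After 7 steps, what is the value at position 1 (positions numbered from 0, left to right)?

.#.#..#..
..#.#..#.
...#.#..#
#...#.#..
.#...#.#.
..#...#.#
#..#...#.
position 1 holds .

.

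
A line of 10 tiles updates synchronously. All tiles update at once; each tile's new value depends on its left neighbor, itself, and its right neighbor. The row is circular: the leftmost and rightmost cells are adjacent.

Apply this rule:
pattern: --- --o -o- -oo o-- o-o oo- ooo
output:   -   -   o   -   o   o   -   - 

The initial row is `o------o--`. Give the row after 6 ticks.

---o--o---

oo-----oo-
--o------o
o-oo-----o
-o--o-----
-oo-oo----
---o--o---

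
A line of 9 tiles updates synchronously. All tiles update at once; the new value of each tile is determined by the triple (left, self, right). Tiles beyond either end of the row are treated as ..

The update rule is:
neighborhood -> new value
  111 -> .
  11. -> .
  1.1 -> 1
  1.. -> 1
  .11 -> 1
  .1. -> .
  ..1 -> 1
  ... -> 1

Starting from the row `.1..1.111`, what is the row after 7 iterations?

1.11.1.1.

iteration 1: 1.11.11..
iteration 2: .11.11.11
iteration 3: 11.11.11.
iteration 4: 1.11.11.1
iteration 5: .11.11.1.
iteration 6: 11.11.1.1
iteration 7: 1.11.1.1.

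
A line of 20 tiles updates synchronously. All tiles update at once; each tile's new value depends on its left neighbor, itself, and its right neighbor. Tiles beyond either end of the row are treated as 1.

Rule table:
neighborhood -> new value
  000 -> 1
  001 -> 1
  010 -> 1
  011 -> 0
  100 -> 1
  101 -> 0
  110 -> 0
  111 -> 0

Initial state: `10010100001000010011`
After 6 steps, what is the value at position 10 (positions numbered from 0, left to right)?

01110111111111111100
00000000000000000011
11111111111111111100
00000000000000000011  (repeats step 2; period 2)
step 6: 00000000000000000011
position 10 holds 0

0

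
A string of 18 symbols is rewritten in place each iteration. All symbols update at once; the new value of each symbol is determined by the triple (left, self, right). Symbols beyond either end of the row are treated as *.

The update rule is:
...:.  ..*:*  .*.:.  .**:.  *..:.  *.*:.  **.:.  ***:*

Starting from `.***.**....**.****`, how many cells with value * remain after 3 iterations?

3

iteration 1: ..*.......*....***
iteration 2: .*.......*....*.**
iteration 3: ........*....*...*
count of *: 3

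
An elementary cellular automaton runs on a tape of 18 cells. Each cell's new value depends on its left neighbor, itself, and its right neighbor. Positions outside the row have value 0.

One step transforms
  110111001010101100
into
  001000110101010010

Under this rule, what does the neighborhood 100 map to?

1

At position 6 the neighborhood is 100; the next row has 1 there.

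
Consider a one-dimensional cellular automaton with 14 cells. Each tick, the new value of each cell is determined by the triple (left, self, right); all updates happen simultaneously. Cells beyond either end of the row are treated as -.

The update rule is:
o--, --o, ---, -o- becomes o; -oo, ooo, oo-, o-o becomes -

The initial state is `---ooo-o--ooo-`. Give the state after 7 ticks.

ooo----ooo---o
---oooo---oooo
ooo----ooo----
---oooo---oooo  (repeats tick 2; period 2)
tick 7: ooo----ooo----

ooo----ooo----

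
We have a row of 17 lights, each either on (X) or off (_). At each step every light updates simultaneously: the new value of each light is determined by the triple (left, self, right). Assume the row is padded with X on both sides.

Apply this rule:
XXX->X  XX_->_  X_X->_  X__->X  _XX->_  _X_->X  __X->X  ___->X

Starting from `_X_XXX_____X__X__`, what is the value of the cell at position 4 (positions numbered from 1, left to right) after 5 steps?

X

_X__X_XXXXXXXXXXX
_XXXX__XXXXXXXXXX
__XX_XX_XXXXXXXXX
XX_______XXXXXXXX
X_XXXXXXX_XXXXXXX
position 4 holds X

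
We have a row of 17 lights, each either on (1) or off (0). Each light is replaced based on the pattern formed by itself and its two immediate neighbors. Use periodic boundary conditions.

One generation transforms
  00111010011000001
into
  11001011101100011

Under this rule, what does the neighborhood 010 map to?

1

At position 6 the neighborhood is 010; the next row has 1 there.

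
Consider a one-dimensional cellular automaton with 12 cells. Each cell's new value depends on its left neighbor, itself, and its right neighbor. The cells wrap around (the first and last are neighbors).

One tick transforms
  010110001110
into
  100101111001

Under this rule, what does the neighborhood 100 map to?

1

At position 5 the neighborhood is 100; the next row has 1 there.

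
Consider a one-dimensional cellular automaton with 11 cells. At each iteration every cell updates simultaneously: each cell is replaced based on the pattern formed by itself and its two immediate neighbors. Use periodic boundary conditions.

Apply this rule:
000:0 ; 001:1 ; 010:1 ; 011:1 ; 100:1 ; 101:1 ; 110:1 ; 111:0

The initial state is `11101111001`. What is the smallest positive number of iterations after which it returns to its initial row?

2

iteration 1: 00111001111
iteration 2: 11101111001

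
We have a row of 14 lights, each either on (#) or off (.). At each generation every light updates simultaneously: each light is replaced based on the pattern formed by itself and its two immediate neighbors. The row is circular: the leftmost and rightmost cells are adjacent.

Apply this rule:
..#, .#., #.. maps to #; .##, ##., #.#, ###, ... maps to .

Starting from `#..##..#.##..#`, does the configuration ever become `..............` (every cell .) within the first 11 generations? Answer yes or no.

no

.##..###...##.
#..##...#.#..#
.##..#.##.###.
#..###.......#
.##...#.....#.
#..#.###...###
.###....#.#...
#...#..##.##..
##.####.....##
.......#...#..
......###.###.
generation 11 is ......###.###., still not uniform .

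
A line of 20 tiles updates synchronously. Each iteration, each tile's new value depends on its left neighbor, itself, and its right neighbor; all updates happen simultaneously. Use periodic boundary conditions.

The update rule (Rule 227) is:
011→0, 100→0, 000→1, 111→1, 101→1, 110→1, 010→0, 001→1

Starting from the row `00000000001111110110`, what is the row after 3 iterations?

11111111110111111010
01111111111011111101
10111111111101111110

10111111111101111110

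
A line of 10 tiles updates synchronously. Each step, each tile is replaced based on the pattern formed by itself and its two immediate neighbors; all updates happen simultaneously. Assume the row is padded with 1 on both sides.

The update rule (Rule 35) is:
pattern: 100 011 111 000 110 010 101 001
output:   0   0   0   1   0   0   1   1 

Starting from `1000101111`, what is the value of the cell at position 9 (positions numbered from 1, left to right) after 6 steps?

0

0011010000
0100100111
1001001000
0010010011
0100100100
1001001001
position 9 holds 0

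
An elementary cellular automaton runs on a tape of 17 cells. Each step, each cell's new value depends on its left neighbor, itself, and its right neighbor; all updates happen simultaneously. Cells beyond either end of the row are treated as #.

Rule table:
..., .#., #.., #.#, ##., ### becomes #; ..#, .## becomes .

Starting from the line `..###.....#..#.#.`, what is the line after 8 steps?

#..######.##.####
##..######.##.###
###..######.##.##
####..######.##.#
#####..######.##.
######..######.##
#######..######.#
########..######.

########..######.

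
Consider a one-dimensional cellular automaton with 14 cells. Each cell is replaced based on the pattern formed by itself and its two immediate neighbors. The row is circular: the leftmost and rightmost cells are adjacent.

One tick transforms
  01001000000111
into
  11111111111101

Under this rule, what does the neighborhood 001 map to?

At position 3 the neighborhood is 001; the next row has 1 there.

1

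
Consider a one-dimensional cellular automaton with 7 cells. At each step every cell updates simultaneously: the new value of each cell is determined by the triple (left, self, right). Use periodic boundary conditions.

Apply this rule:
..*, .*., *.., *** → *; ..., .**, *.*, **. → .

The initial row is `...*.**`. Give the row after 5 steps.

..*.**.

*.**...
*...*.*
.*.**..
**...*.
..*.**.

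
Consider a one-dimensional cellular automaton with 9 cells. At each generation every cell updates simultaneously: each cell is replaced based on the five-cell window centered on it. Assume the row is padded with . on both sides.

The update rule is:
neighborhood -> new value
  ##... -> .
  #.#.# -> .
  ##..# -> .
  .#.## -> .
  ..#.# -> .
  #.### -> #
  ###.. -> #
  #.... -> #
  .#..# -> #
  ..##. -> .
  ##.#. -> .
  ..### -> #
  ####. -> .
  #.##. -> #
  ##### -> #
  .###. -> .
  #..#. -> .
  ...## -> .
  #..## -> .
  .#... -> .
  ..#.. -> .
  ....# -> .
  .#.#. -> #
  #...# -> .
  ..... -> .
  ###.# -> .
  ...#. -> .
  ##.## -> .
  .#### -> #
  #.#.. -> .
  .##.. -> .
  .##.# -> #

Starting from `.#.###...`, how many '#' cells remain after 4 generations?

generation 1: ...#.#.#.
generation 2: ....#.#..
generation 3: .....#..#
generation 4: ......#..
count of #: 1

1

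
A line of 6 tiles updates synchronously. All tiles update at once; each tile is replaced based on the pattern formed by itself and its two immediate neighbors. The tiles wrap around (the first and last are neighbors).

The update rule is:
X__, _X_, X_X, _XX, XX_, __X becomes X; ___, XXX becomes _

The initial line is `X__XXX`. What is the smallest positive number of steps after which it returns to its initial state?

XXXX__
X__XXX

2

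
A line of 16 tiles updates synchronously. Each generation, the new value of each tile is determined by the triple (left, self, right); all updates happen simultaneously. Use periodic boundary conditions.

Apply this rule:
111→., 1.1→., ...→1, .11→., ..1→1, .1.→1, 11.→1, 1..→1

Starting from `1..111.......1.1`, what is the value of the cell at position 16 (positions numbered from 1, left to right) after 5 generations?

1

111..111111111..
..111........111
11..111111111..1
.111........111.
1..111111111..11
position 16 holds 1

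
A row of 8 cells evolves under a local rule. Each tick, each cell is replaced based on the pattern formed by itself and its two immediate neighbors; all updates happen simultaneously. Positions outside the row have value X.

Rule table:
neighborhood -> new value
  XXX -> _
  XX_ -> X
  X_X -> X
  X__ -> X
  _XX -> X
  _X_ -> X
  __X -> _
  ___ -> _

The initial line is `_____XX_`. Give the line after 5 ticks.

___XXX__

tick 1: X____XXX
tick 2: XX___X__
tick 3: _XX__XX_
tick 4: XXXX_XXX
tick 5: ___XXX__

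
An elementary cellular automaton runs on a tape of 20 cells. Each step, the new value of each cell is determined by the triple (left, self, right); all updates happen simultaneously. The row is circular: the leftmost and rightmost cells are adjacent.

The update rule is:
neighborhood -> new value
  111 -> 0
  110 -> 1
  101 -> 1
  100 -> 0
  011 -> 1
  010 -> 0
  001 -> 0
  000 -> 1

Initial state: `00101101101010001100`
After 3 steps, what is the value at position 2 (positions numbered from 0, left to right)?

0

10011111110100101101
10010000011000011111
10000111011011010000
position 2 holds 0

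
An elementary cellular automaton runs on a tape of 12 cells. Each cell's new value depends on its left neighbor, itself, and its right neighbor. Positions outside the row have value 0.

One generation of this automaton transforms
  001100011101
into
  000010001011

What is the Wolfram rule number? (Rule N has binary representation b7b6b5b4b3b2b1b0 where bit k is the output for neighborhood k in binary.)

180

position 8: 111 → 1  (bit 7 = 1)
position 3: 110 → 0  (bit 6 = 0)
position 10: 101 → 1  (bit 5 = 1)
position 4: 100 → 1  (bit 4 = 1)
position 2: 011 → 0  (bit 3 = 0)
position 11: 010 → 1  (bit 2 = 1)
position 1: 001 → 0  (bit 1 = 0)
position 0: 000 → 0  (bit 0 = 0)
bits b7..b0 = 10110100 = 180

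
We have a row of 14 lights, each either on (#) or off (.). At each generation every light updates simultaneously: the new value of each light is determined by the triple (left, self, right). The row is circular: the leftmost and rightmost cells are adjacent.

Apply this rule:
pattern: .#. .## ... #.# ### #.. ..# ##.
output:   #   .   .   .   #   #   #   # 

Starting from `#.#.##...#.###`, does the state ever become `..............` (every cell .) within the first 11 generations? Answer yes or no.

no

generation 1: #.#..##.##..##
generation 2: #.###.#..###.#
generation 3: #..##.###.##..
generation 4: ###.#..##..###
generation 5: ###.###.###.##
generation 6: ###..##..##..#
generation 7: #####.###.###.
generation 8: .####..##..##.
generation 9: #.#####.###.##
generation 10: #..####..##..#
generation 11: ###.#####.###.
generation 11 is ###.#####.###., still not uniform .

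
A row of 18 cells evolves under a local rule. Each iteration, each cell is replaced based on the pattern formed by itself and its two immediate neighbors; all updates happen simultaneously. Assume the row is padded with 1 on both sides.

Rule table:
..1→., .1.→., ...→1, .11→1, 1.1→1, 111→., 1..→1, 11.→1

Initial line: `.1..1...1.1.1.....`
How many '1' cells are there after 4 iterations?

1.1..11..1.1.1111.
11.1.111..1.11..11
.11.11.11..1111.1.
1111111111.1..11.1
count of 1: 14

14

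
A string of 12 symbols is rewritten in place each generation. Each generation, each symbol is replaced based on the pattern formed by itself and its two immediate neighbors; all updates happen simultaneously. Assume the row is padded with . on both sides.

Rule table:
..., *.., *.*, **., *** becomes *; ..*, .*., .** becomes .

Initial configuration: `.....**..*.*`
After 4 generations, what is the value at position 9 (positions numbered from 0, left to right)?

****..**..*.
.****..**..*
..****..**..
*..****..***
position 9 holds *

*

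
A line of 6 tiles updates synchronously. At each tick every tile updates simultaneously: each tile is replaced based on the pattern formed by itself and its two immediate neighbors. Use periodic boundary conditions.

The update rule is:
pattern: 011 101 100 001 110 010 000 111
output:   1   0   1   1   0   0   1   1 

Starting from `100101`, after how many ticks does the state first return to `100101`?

tick 1: 011001
tick 2: 010110
tick 3: 100101

3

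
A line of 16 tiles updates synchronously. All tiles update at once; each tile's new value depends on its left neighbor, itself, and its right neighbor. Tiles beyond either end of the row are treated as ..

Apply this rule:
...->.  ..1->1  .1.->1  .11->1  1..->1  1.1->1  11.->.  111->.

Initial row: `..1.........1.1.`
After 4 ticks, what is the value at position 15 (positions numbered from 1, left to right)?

.

tick 1: .111.......11111
tick 2: 11..1.....11....
tick 3: 1.1111...11.1...
tick 4: 111...1.11.111..
position 15 holds .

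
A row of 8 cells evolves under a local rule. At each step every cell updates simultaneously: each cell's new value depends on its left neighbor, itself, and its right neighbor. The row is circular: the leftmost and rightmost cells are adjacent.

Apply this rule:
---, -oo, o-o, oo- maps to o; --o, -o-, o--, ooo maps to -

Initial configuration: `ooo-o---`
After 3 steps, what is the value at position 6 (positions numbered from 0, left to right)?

step 1: o-oo--o-
step 2: -ooo---o
step 3: oo-o-o--
position 6 holds -

-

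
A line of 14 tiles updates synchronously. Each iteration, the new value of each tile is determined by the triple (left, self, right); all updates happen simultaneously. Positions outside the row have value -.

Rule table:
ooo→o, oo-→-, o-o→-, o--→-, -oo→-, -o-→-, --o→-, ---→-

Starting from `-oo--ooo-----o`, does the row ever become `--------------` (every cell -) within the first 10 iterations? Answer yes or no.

------o-------
--------------
all cells are - at iteration 2

yes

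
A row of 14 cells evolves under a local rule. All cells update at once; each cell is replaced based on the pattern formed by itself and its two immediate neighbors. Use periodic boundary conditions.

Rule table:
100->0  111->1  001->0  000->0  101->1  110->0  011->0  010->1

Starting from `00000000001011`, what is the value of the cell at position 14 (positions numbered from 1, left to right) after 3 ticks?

0

00000000001100
00000000000000
00000000000000
position 14 holds 0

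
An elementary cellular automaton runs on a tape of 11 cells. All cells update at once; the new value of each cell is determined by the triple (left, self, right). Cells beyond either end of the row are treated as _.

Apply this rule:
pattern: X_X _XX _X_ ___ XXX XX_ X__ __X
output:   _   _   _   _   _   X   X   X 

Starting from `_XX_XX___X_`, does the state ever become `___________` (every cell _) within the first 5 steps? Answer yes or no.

no

step 1: X_X__XX_X_X
step 2: ___XX_X____
step 3: __X_X__X___
step 4: _X___XX_X__
step 5: X_X_X_X__X_
step 5 is X_X_X_X__X_, still not uniform _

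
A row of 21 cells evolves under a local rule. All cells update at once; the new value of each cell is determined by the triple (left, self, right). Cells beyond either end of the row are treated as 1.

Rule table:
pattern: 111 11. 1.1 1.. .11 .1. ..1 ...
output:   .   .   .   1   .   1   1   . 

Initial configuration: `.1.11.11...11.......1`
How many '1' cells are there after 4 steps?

12

.1......1.1..1.....1.
.11....11.11111...11.
...1..1........1.1...
1.111111......11.11.1
count of 1: 12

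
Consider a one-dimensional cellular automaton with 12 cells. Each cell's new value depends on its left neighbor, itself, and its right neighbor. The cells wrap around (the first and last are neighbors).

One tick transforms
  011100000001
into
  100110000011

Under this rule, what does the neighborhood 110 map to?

1

At position 3 the neighborhood is 110; the next row has 1 there.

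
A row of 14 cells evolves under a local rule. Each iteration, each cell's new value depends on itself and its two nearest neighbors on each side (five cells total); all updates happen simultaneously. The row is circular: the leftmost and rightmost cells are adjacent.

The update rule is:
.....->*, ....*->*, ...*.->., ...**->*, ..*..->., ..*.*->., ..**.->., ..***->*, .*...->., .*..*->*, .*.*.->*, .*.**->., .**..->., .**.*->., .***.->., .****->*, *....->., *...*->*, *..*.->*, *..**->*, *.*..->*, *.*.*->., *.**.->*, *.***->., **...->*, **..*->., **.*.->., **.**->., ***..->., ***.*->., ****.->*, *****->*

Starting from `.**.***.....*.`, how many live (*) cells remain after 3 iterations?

6

iteration 1: *......*.**..*
iteration 2: .*.***...*..*.
iteration 3: *.....**..**.*
count of *: 6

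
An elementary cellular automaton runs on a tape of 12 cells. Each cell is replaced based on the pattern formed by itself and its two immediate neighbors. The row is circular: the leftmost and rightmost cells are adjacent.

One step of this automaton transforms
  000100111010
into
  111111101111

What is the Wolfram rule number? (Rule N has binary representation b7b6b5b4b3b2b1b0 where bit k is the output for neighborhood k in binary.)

position 7: 111 → 0  (bit 7 = 0)
position 8: 110 → 1  (bit 6 = 1)
position 9: 101 → 1  (bit 5 = 1)
position 4: 100 → 1  (bit 4 = 1)
position 6: 011 → 1  (bit 3 = 1)
position 3: 010 → 1  (bit 2 = 1)
position 2: 001 → 1  (bit 1 = 1)
position 0: 000 → 1  (bit 0 = 1)
bits b7..b0 = 01111111 = 127

127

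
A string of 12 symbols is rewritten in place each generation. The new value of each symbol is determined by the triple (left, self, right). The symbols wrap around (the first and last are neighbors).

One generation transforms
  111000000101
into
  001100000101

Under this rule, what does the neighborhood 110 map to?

At position 2 the neighborhood is 110; the next row has 1 there.

1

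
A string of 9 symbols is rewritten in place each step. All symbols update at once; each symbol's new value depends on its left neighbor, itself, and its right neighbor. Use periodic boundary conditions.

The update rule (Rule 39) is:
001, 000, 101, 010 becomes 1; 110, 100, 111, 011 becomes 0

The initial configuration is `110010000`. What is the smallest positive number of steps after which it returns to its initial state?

000110111
011001000
100011011
001100100
110001101
000110010
111000110
000011001
011100011
100001100
101110001
010000110
110111000
001000011
011011100
100100001
001101110
110010000

18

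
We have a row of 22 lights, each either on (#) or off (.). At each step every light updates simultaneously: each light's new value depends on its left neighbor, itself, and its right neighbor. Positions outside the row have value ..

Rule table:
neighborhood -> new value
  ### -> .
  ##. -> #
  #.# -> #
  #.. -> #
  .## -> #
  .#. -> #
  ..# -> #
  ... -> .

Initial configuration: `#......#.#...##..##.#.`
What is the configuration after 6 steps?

step 1: ##....#####.##########
step 2: ###..##...###........#
step 3: #.######.##.##......##
step 4: ###....########....###
step 5: #.##..##......##..##.#
step 6: #########....#########

#########....#########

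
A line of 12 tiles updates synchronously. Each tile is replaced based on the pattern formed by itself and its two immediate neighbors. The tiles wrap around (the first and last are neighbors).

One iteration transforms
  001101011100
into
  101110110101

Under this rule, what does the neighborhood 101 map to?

At position 4 the neighborhood is 101; the next row has 1 there.

1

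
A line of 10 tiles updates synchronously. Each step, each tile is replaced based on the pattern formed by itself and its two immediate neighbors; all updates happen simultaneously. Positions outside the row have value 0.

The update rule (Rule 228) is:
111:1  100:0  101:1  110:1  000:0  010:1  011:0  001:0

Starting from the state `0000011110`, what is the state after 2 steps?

0000000110

0000001110
0000000110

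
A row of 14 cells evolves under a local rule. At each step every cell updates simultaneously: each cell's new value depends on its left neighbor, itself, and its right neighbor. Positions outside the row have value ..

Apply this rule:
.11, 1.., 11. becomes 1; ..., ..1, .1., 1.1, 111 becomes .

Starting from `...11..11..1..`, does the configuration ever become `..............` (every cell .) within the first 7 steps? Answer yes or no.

...111.111..1.
...1.1.1.11..1
.........111..
.........1.11.
...........111
...........1.1
..............
all cells are . at step 7

yes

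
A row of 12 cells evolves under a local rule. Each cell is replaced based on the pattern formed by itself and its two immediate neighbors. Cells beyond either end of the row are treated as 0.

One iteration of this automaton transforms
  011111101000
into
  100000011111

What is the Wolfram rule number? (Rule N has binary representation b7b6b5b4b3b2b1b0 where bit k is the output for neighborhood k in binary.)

position 2: 111 → 0  (bit 7 = 0)
position 6: 110 → 0  (bit 6 = 0)
position 7: 101 → 1  (bit 5 = 1)
position 9: 100 → 1  (bit 4 = 1)
position 1: 011 → 0  (bit 3 = 0)
position 8: 010 → 1  (bit 2 = 1)
position 0: 001 → 1  (bit 1 = 1)
position 10: 000 → 1  (bit 0 = 1)
bits b7..b0 = 00110111 = 55

55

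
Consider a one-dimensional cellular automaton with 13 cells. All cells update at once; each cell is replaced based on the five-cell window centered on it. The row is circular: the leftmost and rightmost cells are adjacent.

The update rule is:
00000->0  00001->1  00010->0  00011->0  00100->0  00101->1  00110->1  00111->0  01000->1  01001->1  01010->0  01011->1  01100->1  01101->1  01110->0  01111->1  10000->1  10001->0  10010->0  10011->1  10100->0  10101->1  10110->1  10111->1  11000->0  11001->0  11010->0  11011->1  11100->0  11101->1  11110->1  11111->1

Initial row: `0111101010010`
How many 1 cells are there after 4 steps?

9

1011101001001
1110100100111
1110010011011
1100001111111
count of 1: 9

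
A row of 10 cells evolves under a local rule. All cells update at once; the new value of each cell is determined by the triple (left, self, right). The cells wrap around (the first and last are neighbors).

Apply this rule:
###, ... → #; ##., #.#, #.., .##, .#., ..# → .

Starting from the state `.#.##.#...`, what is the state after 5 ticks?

##....####

........##
.######...
..####..##
...##.....
##....####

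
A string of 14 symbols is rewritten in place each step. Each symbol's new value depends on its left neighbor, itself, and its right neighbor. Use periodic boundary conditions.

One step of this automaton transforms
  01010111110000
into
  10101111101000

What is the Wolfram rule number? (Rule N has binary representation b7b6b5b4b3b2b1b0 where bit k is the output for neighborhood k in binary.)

position 6: 111 → 1  (bit 7 = 1)
position 9: 110 → 0  (bit 6 = 0)
position 2: 101 → 1  (bit 5 = 1)
position 10: 100 → 1  (bit 4 = 1)
position 5: 011 → 1  (bit 3 = 1)
position 1: 010 → 0  (bit 2 = 0)
position 0: 001 → 1  (bit 1 = 1)
position 11: 000 → 0  (bit 0 = 0)
bits b7..b0 = 10111010 = 186

186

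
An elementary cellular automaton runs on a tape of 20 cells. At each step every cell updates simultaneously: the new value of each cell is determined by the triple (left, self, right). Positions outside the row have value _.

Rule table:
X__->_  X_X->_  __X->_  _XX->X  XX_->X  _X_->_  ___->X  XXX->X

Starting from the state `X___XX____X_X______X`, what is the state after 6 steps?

step 1: __X_XX_XX_____XXXX__
step 2: X___XX_XX_XXX_XXXX_X
step 3: __X_XX_XX_XXX_XXXX__
step 4: X___XX_XX_XXX_XXXX_X  (repeats step 2; period 2)
step 6: X___XX_XX_XXX_XXXX_X

X___XX_XX_XXX_XXXX_X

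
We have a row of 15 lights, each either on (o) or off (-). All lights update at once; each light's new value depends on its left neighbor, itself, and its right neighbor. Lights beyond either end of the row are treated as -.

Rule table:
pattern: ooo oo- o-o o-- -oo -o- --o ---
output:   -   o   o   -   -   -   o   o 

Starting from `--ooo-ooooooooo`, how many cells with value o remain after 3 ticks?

5

oo--oo--------o
-o-o-o-ooooooo-
o-o-o-o------o-
count of o: 5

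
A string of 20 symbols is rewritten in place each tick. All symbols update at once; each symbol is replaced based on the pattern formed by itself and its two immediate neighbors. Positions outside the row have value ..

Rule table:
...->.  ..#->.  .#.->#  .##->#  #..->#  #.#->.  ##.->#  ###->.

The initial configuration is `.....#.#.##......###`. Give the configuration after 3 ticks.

tick 1: .....#.#.###.....#.#
tick 2: .....#.#.#.##....#.#
tick 3: .....#.#.#.###...#.#

.....#.#.#.###...#.#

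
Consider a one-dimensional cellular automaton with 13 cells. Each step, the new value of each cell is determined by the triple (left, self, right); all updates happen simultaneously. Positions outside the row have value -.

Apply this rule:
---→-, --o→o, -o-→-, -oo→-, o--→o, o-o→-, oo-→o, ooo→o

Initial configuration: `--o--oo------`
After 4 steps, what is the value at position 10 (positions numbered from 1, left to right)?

step 1: -o-oo-oo-----
step 2: o---o--oo----
step 3: -o-o-oo-oo---
step 4: o-----o--oo--
position 10 holds o

o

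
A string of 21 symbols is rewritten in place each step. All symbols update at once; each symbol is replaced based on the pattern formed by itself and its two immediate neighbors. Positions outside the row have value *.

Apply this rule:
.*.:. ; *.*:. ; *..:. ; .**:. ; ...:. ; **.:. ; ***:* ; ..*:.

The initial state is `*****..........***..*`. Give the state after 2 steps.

***..................

step 1: ****............*....
step 2: ***..................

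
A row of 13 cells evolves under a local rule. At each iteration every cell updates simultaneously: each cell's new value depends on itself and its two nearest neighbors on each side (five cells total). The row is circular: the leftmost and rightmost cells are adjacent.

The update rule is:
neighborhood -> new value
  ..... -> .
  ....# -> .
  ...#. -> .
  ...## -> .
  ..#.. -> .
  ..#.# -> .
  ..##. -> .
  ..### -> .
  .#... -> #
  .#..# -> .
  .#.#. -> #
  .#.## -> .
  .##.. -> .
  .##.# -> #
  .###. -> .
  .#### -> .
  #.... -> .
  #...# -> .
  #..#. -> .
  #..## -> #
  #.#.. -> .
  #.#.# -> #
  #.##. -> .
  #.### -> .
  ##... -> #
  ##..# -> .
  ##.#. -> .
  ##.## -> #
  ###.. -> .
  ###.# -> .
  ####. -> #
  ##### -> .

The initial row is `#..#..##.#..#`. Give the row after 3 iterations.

#......#.#...

.....#.#...#.
......#.#...#
#......#.#...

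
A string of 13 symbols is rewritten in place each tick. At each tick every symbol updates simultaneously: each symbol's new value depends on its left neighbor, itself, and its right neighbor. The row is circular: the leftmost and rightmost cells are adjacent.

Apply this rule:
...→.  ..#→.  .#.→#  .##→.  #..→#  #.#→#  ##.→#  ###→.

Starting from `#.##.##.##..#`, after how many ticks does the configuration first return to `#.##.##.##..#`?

13

tick 1: ##.##.##.##..
tick 2: .##.##.##.##.
tick 3: ..##.##.##.##
tick 4: #..##.##.##.#
tick 5: ##..##.##.##.
tick 6: .##..##.##.##
tick 7: #.##..##.##.#
tick 8: ##.##..##.##.
tick 9: .##.##..##.##
tick 10: #.##.##..##.#
tick 11: ##.##.##..##.
tick 12: .##.##.##..##
tick 13: #.##.##.##..#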